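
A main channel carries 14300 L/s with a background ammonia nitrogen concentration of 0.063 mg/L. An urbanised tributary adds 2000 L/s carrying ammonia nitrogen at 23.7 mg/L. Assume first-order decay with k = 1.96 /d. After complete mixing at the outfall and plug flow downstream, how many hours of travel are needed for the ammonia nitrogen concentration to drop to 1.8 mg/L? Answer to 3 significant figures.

6.10 h

Mixed concentration C = ΣQC/ΣQ = (14300·0.06300 + 2000·23.70) / 16300 = 48300/16300 = 2.963 mg/L.
2.963·exp(−k·t) = 1.8 → t = ln(2.963/1.8)/k = 21970 s = 6.104 h.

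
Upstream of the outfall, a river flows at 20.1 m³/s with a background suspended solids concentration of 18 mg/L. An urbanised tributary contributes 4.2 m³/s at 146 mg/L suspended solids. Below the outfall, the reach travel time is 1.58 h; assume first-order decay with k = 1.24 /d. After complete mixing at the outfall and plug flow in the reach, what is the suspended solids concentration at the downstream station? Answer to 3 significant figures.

37.0 mg/L

After mixing, C = (20.10·18.00 + 4.200·146.0) / 24.30 = 975.0/24.30 = 40.12 mg/L.
First-order decay: C = 40.12·exp(−k·t) = 40.12·0.9216 = 36.98 mg/L.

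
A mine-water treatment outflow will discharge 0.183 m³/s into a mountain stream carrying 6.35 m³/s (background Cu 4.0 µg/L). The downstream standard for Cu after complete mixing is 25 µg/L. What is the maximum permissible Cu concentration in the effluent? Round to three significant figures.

At the limit, (Qr·Cr + Qe·Cₑ)/(Qr + Qe) = 25:
Cₑ = (6.533·25 − 6.350·4.000) / 0.1830 = 753.7 µg/L.

754 µg/L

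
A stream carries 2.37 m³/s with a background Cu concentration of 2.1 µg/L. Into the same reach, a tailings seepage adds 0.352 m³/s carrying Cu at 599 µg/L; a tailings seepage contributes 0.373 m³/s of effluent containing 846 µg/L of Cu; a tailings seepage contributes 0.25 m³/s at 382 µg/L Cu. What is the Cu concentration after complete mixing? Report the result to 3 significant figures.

Mixed concentration C = ΣQC/ΣQ = (2.370·2.100 + 0.3520·599.0 + 0.3730·846.0 + 0.2500·382.0) / 3.345 = 626.9/3.345 = 187.4 µg/L.

187 µg/L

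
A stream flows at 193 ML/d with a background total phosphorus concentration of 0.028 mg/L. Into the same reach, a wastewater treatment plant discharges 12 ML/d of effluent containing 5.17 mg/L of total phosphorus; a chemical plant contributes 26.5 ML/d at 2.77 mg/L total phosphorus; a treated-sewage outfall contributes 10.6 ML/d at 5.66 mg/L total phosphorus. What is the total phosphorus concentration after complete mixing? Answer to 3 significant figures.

Flow-weighted average: C = (193.0·0.02800 + 12.00·5.170 + 26.50·2.770 + 10.60·5.660) / 242.1 = 200.8/242.1 = 0.8296 mg/L.

0.830 mg/L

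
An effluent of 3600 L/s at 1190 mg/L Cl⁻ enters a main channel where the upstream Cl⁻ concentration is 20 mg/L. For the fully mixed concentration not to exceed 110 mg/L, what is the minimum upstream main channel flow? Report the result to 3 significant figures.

Set C_mix = 110: (Q·20.00 + 3600·1190) / (Q + 3600) = 110
→ Q = 3600·(1190 − 110)/(110 − 20.00) = 43200 L/s.

43200 L/s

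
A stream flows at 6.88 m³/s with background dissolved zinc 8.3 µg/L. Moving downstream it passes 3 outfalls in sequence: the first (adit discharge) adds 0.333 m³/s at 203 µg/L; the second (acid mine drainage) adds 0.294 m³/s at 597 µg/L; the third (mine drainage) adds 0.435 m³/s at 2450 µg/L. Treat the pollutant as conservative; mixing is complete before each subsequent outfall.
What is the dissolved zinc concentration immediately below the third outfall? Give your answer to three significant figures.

172 µg/L

Below outfall 1: Q → 7.213 m³/s, C = (6.880·8.300 + 0.3330·203.0)/7.213 = 17.29 µg/L.
Below outfall 2: Q → 7.507 m³/s, C = (7.213·17.29 + 0.2940·597.0)/7.507 = 39.99 µg/L.
Below outfall 3: Q → 7.942 m³/s, C = (7.507·39.99 + 0.4350·2450)/7.942 = 172.0 µg/L.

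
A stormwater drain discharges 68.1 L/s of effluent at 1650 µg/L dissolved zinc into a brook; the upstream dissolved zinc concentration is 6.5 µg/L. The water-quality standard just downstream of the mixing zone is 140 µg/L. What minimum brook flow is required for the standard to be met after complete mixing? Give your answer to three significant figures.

Set C_mix = 140: (Q·6.500 + 68.10·1650) / (Q + 68.10) = 140
→ Q = 68.10·(1650 − 140)/(140 − 6.500) = 770.3 L/s.

770 L/s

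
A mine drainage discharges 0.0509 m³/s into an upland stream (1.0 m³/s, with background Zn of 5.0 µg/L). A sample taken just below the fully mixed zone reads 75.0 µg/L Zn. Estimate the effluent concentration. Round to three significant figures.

1450 µg/L

Mass balance: 1.000·5.000 + 0.05090·Cₑ = 1.051·75.00
→ Cₑ = (1.051·75.00 − 1.000·5.000) / 0.05090 = 1450 µg/L.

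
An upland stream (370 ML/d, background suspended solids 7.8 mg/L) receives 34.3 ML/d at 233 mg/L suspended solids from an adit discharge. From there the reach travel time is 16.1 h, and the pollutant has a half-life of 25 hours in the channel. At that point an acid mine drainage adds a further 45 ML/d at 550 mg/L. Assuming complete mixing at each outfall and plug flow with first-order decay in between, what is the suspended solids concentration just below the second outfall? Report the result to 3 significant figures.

70.6 mg/L

Flow-weighted average: C = (370.0·7.800 + 34.30·233.0) / 404.3 = 10880/404.3 = 26.91 mg/L; combined flow 404.3 ML/d.
Half-life 25 h → k = ln 2 / 25 = 0.02773 h⁻¹ = 0.6654 d⁻¹.
Decay over the reach: 26.91·exp(−kt) = 26.91·0.6399 = 17.22 mg/L.
At the second outfall, C = (404.3·17.22 + 45.00·550.0) / (404.3 + 45.00) = 70.58 mg/L.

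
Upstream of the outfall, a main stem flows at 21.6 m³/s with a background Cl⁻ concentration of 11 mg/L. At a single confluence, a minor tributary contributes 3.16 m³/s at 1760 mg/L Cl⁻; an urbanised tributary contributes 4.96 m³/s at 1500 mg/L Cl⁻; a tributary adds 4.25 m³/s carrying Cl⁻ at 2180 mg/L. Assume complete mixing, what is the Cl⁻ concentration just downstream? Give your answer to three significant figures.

Mixed concentration C = ΣQC/ΣQ = (21.60·11.00 + 3.160·1760 + 4.960·1500 + 4.250·2180) / 33.97 = 22500/33.97 = 662.5 mg/L.

662 mg/L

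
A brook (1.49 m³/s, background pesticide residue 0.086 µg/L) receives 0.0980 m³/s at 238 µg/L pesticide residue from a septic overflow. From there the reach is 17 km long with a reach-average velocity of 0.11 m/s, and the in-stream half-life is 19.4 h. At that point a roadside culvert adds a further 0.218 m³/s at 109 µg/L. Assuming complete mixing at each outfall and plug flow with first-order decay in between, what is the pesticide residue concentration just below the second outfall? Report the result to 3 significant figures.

16.0 µg/L

Mass balance: C = (1.490·0.08600 + 0.09800·238.0) / 1.588 = 23.45/1.588 = 14.77 µg/L; combined flow 1.588 m³/s.
Travel time t = 17·1000 / 0.11 = 154500 s = 42.93 h.
Half-life 19.4 h → k = ln 2 / 19.4 = 0.03573 h⁻¹ = 0.8575 d⁻¹.
Applying C = C₀e^(−kt): 14.77 × 0.2157 = 3.186 µg/L.
Second outfall: C = (1.588·3.186 + 0.2180·109.0)/1.806 = 15.96 µg/L.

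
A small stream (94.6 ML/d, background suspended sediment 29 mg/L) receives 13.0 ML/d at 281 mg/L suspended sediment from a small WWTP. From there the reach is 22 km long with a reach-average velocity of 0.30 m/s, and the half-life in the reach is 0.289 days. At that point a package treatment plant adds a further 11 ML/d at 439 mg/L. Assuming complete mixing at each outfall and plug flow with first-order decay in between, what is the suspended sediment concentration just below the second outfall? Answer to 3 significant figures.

Mass balance: C = (94.60·29.00 + 13.00·281.0) / 107.6 = 6396/107.6 = 59.45 mg/L; combined flow 107.6 ML/d.
Travel time t = 22·1000 / 0.30 = 73330 s = 20.37 h.
Half-life 0.289 d → k = ln 2 / 0.289 = 2.398 d⁻¹.
After decay, C = 59.45 × e^(−kt) = 59.45 × 0.1306 = 7.763 mg/L.
At the second outfall, C = (107.6·7.763 + 11.00·439.0) / (107.6 + 11.00) = 47.76 mg/L.

47.8 mg/L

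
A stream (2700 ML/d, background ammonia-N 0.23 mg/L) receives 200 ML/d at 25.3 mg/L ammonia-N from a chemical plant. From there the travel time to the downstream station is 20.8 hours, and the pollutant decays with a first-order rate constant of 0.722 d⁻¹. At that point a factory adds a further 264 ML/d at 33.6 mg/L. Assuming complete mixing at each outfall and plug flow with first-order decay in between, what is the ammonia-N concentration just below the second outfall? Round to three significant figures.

Mixed concentration C = ΣQC/ΣQ = (2700·0.2300 + 200.0·25.30) / 2900 = 5681/2900 = 1.959 mg/L; combined flow 2900 ML/d.
First-order decay: C = 1.959·exp(−k·t) = 1.959·0.5349 = 1.048 mg/L.
Second outfall: C = (2900·1.048 + 264.0·33.60)/3164 = 3.764 mg/L.

3.76 mg/L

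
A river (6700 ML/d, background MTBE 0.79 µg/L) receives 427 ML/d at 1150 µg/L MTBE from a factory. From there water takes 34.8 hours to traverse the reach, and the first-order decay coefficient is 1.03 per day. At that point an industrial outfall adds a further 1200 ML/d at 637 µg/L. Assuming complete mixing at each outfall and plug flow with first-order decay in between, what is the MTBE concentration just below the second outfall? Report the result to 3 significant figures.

105 µg/L

Flow-weighted average: C = (6700·0.7900 + 427.0·1150) / 7127 = 496300/7127 = 69.64 µg/L; combined flow 7127 ML/d.
Applying C = C₀e^(−kt): 69.64 × 0.2246 = 15.64 µg/L.
At the second outfall, C = (7127·15.64 + 1200·637.0) / (7127 + 1200) = 105.2 µg/L.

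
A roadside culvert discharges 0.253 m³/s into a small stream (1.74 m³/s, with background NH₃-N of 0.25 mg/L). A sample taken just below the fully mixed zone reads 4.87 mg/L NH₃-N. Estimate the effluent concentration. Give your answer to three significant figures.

36.6 mg/L

Mass balance: 1.740·0.2500 + 0.2530·Cₑ = 1.993·4.870
→ Cₑ = (1.993·4.870 − 1.740·0.2500) / 0.2530 = 36.64 mg/L.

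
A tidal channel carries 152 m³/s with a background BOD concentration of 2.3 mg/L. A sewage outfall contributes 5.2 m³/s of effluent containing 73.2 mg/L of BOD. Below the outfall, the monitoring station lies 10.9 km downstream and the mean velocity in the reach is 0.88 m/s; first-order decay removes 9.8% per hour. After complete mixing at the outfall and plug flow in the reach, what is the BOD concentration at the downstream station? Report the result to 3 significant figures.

3.26 mg/L

Flow-weighted average: C = (152.0·2.300 + 5.200·73.20) / 157.2 = 730.2/157.2 = 4.645 mg/L.
Travel time t = 10.9·1000 / 0.88 = 12390 s = 3.441 h.
9.8%/h lost → k = −ln(1 − 0.098) = 0.1031 h⁻¹.
Decay over the reach: 4.645·exp(−kt) = 4.645·0.7013 = 3.258 mg/L.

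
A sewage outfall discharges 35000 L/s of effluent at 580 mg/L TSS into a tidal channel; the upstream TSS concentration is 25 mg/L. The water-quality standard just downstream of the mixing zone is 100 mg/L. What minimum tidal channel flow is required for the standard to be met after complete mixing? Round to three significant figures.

Set C_mix = 100: (Q·25.00 + 35000·580.0) / (Q + 35000) = 100
→ Q = 35000·(580.0 − 100)/(100 − 25.00) = 224000 L/s.

224000 L/s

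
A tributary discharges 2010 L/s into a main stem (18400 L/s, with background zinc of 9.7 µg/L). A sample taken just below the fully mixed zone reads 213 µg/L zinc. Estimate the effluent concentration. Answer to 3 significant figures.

2070 µg/L

Mass balance: 18400·9.700 + 2010·Cₑ = 20410·213.0
→ Cₑ = (20410·213.0 − 18400·9.700) / 2010 = 2074 µg/L.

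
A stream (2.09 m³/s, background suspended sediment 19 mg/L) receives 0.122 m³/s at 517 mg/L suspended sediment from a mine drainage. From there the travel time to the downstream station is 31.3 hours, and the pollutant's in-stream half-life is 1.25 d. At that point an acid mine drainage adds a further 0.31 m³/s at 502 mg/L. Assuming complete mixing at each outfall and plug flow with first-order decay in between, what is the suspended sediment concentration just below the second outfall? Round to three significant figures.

Conservation of mass: C = (2.090·19.00 + 0.1220·517.0) / 2.212 = 102.8/2.212 = 46.47 mg/L; combined flow 2.212 m³/s.
Half-life 1.25 d → k = ln 2 / 1.25 = 0.5545 d⁻¹.
First-order decay: C = 46.47·exp(−k·t) = 46.47·0.4852 = 22.55 mg/L.
Second outfall: C = (2.212·22.55 + 0.3100·502.0)/2.522 = 81.48 mg/L.

81.5 mg/L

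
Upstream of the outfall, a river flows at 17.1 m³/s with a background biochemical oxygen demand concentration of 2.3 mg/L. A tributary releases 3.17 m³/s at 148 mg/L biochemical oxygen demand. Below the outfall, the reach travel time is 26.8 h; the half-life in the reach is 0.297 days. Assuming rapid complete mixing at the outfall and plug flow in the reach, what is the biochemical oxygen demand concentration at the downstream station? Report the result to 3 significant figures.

1.85 mg/L

Flow-weighted average: C = (17.10·2.300 + 3.170·148.0) / 20.27 = 508.5/20.27 = 25.09 mg/L.
Half-life 0.297 d → k = ln 2 / 0.297 = 2.334 d⁻¹.
Decay over the reach: 25.09·exp(−kt) = 25.09·0.07382 = 1.852 mg/L.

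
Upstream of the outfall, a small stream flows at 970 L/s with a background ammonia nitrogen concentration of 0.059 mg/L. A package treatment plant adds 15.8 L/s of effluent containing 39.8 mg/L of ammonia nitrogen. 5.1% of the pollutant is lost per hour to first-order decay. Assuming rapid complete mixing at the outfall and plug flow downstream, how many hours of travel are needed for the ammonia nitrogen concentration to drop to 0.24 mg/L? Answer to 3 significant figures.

20.3 h

Conservation of mass: C = (970.0·0.05900 + 15.80·39.80) / 985.8 = 686.1/985.8 = 0.6960 mg/L.
5.1%/h lost → k = −ln(1 − 0.051) = 0.05235 h⁻¹.
0.6960·exp(−k·t) = 0.24 → t = ln(0.6960/0.24)/k = 73220 s = 20.34 h.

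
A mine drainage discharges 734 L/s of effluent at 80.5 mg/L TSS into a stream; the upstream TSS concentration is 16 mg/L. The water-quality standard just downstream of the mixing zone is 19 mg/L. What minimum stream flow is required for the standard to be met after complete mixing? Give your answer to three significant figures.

15000 L/s

Set C_mix = 19: (Q·16.00 + 734.0·80.50) / (Q + 734.0) = 19
→ Q = 734.0·(80.50 − 19)/(19 − 16.00) = 15050 L/s.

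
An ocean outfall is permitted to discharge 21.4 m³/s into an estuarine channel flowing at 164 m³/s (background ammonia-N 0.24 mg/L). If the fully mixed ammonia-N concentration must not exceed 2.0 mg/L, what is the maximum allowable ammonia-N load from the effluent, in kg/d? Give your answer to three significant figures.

Mass balance at the limit: 164.0·0.2400 + 21.40·Cₑ = 185.4·2.0 → Cₑ = 15.49 mg/L.
Load = 21.40 m³/s × 15.49 g/m³ × 86 400 s/d = 28640 kg/d.

28600 kg/d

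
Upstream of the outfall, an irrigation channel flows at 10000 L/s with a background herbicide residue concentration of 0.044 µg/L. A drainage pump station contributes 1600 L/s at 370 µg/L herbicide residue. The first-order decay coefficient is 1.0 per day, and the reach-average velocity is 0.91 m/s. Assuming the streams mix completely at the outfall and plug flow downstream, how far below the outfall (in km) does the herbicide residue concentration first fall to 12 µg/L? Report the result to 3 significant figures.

114 km

After mixing, C = (10000·0.04400 + 1600·370.0) / 11600 = 592400/11600 = 51.07 µg/L.
Set 51.07·exp(−k·t) = 12 → t = ln(51.07/12)/k = 125100 s = 34.76 h.
Distance = v·t = 0.91·125100 = 113900 m = 113.9 km.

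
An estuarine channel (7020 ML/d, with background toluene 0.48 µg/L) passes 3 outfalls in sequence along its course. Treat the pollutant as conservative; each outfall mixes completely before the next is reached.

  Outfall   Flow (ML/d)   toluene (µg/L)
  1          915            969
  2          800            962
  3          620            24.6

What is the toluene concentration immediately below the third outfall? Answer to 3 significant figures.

Outfall 1: combined Q = 7935 ML/d; C = (7020·0.4800 + 915.0·969.0)/7935 = 112.2 µg/L.
Outfall 2: combined Q = 8735 ML/d; C = (7935·112.2 + 800.0·962.0)/8735 = 190.0 µg/L.
Outfall 3: combined Q = 9355 ML/d; C = (8735·190.0 + 620.0·24.60)/9355 = 179.0 µg/L.

179 µg/L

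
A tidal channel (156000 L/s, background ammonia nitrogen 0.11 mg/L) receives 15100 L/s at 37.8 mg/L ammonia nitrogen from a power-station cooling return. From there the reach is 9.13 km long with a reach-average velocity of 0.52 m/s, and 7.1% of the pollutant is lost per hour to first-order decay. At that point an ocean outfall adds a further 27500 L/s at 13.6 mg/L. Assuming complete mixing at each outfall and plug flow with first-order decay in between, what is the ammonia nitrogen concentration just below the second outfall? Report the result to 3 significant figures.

3.95 mg/L

Mass balance: C = (156000·0.1100 + 15100·37.80) / 171100 = 587900/171100 = 3.436 mg/L; combined flow 171100 L/s.
Travel time t = 9.13·1000 / 0.52 = 17560 s = 4.877 h.
7.1%/h lost → k = −ln(1 − 0.071) = 0.07365 h⁻¹.
Decay over the reach: 3.436·exp(−kt) = 3.436·0.6982 = 2.399 mg/L.
At the second outfall, C = (171100·2.399 + 27500·13.60) / (171100 + 27500) = 3.950 mg/L.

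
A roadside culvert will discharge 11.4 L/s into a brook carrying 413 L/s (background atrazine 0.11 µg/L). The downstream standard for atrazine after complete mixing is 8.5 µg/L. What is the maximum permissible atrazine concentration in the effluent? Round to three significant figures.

312 µg/L

At the limit, (Qr·Cr + Qe·Cₑ)/(Qr + Qe) = 8.5:
Cₑ = (424.4·8.5 − 413.0·0.1100) / 11.40 = 312.5 µg/L.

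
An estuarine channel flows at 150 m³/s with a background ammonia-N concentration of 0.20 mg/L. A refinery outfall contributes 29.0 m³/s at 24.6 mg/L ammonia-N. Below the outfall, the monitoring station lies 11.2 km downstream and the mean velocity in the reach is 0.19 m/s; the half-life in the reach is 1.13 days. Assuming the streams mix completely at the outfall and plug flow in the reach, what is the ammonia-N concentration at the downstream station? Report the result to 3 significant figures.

Mass balance: C = (150.0·0.2000 + 29.00·24.60) / 179.0 = 743.4/179.0 = 4.153 mg/L.
Travel time t = 11.2·1000 / 0.19 = 58950 s = 16.37 h.
Half-life 1.13 d → k = ln 2 / 1.13 = 0.6134 d⁻¹.
Applying C = C₀e^(−kt): 4.153 × 0.6580 = 2.733 mg/L.

2.73 mg/L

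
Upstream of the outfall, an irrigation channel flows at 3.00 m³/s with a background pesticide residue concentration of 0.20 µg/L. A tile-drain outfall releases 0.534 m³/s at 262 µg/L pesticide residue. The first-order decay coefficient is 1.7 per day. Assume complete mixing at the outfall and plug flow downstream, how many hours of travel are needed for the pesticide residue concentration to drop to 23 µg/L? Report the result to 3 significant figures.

7.73 h

Mixed concentration C = ΣQC/ΣQ = (3.000·0.2000 + 0.5340·262.0) / 3.534 = 140.5/3.534 = 39.76 µg/L.
39.76·exp(−k·t) = 23 → t = ln(39.76/23)/k = 27820 s = 7.727 h.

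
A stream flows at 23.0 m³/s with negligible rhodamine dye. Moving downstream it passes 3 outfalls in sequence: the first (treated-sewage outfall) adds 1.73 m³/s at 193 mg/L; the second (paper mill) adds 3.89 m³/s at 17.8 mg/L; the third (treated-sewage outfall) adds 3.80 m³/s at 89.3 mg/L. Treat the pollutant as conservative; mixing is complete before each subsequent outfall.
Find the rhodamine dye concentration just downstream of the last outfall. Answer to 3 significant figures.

22.9 mg/L

Outfall 1: combined Q = 24.73 m³/s; C = (23.00·0 + 1.730·193.0)/24.73 = 13.50 mg/L.
Outfall 2: combined Q = 28.62 m³/s; C = (24.73·13.50 + 3.890·17.80)/28.62 = 14.09 mg/L.
Outfall 3: combined Q = 32.42 m³/s; C = (28.62·14.09 + 3.800·89.30)/32.42 = 22.90 mg/L.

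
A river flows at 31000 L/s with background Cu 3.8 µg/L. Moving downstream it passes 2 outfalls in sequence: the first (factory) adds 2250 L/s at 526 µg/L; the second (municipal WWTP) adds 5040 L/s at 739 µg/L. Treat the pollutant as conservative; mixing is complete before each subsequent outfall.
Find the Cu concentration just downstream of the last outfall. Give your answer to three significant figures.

131 µg/L

Below outfall 1: Q → 33250 L/s, C = (31000·3.800 + 2250·526.0)/33250 = 39.14 µg/L.
Below outfall 2: Q → 38290 L/s, C = (33250·39.14 + 5040·739.0)/38290 = 131.3 µg/L.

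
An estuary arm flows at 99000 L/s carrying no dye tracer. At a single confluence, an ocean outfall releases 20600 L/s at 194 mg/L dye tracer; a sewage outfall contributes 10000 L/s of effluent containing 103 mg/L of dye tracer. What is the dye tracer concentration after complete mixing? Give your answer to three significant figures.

Conservation of mass: C = (99000·0 + 20600·194.0 + 10000·103.0) / 129600 = 5026000/129600 = 38.78 mg/L.

38.8 mg/L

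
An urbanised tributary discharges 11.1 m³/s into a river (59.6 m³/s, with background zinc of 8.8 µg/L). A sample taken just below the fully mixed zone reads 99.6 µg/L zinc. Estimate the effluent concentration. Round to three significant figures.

587 µg/L

Mass balance: 59.60·8.800 + 11.10·Cₑ = 70.70·99.60
→ Cₑ = (70.70·99.60 − 59.60·8.800) / 11.10 = 587.1 µg/L.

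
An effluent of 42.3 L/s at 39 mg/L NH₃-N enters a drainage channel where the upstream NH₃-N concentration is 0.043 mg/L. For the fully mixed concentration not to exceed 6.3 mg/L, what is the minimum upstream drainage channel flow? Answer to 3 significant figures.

221 L/s

Set C_mix = 6.3: (Q·0.04300 + 42.30·39.00) / (Q + 42.30) = 6.3
→ Q = 42.30·(39.00 − 6.3)/(6.3 − 0.04300) = 221.1 L/s.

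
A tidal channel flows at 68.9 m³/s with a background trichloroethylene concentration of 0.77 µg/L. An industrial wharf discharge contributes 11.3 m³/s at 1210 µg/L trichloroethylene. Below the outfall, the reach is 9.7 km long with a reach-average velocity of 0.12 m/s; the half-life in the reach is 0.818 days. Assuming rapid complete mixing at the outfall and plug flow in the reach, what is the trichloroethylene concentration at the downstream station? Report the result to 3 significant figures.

Mixed concentration C = ΣQC/ΣQ = (68.90·0.7700 + 11.30·1210) / 80.20 = 13730/80.20 = 171.1 µg/L.
Travel time t = 9.7·1000 / 0.12 = 80830 s = 22.45 h.
Half-life 0.818 d → k = ln 2 / 0.818 = 0.8474 d⁻¹.
After decay, C = 171.1 × e^(−kt) = 171.1 × 0.4526 = 77.46 µg/L.

77.5 µg/L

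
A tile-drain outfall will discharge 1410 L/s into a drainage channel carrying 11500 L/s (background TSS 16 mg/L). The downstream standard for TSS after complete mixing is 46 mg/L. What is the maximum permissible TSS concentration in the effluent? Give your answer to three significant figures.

At the limit, (Qr·Cr + Qe·Cₑ)/(Qr + Qe) = 46:
Cₑ = (12910·46 − 11500·16.00) / 1410 = 290.7 mg/L.

291 mg/L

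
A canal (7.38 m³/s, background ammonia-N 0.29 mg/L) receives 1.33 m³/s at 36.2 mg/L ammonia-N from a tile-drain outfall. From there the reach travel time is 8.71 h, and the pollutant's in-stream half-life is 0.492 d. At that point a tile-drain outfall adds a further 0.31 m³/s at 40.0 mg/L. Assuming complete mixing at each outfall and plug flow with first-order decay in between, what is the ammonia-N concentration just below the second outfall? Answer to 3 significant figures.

4.72 mg/L

Flow-weighted average: C = (7.380·0.2900 + 1.330·36.20) / 8.710 = 50.29/8.710 = 5.773 mg/L; combined flow 8.710 m³/s.
Half-life 0.492 d → k = ln 2 / 0.492 = 1.409 d⁻¹.
After decay, C = 5.773 × e^(−kt) = 5.773 × 0.5997 = 3.462 mg/L.
At the second outfall, C = (8.710·3.462 + 0.3100·40.00) / (8.710 + 0.3100) = 4.718 mg/L.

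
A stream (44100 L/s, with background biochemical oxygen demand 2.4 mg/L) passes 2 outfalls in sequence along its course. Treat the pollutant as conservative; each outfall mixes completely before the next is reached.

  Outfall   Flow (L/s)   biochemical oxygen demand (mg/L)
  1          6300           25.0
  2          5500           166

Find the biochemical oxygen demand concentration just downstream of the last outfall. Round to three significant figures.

After outfall 1: Q = 44100 + 6300 = 50400 L/s; C = (44100·2.400 + 6300·25.00)/50400 = 5.225 mg/L.
After outfall 2: Q = 50400 + 5500 = 55900 L/s; C = (50400·5.225 + 5500·166.0)/55900 = 21.04 mg/L.

21.0 mg/L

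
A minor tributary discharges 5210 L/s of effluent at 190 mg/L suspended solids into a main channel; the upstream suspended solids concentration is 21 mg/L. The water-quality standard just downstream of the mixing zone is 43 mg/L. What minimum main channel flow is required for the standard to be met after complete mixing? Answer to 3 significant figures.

Set C_mix = 43: (Q·21.00 + 5210·190.0) / (Q + 5210) = 43
→ Q = 5210·(190.0 − 43)/(43 − 21.00) = 34810 L/s.

34800 L/s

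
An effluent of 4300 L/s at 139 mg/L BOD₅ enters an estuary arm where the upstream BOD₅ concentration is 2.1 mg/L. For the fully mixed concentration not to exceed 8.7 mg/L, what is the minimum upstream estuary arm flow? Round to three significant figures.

Set C_mix = 8.7: (Q·2.100 + 4300·139.0) / (Q + 4300) = 8.7
→ Q = 4300·(139.0 − 8.7)/(8.7 − 2.100) = 84890 L/s.

84900 L/s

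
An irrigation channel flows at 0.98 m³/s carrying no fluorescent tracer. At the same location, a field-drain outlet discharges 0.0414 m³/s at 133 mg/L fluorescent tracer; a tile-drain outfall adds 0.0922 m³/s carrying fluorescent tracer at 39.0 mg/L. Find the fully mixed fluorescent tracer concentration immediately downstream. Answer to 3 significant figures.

Conservation of mass: C = (0.9800·0 + 0.04140·133.0 + 0.09220·39.00) / 1.114 = 9.102/1.114 = 8.173 mg/L.

8.17 mg/L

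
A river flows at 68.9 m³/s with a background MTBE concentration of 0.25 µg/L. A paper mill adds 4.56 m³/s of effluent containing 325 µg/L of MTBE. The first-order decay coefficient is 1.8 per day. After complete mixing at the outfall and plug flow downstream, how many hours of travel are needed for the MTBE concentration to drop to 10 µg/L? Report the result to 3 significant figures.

Flow-weighted average: C = (68.90·0.2500 + 4.560·325.0) / 73.46 = 1499/73.46 = 20.41 µg/L.
20.41·exp(−k·t) = 10 → t = ln(20.41/10)/k = 34240 s = 9.512 h.

9.51 h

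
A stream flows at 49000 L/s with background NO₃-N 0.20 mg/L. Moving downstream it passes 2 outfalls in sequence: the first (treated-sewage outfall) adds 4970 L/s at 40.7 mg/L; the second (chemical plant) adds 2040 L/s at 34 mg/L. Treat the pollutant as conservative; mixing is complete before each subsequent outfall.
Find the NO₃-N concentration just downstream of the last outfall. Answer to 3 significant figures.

5.02 mg/L

Outfall 1: combined Q = 53970 L/s; C = (49000·0.2000 + 4970·40.70)/53970 = 3.930 mg/L.
Outfall 2: combined Q = 56010 L/s; C = (53970·3.930 + 2040·34.00)/56010 = 5.025 mg/L.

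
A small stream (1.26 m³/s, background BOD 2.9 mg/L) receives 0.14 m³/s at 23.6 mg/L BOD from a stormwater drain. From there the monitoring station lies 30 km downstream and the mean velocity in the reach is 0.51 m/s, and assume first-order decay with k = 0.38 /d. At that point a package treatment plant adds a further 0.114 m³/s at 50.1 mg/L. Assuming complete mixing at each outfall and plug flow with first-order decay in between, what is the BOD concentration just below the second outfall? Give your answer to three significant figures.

7.32 mg/L

After mixing, C = (1.260·2.900 + 0.1400·23.60) / 1.400 = 6.958/1.400 = 4.970 mg/L; combined flow 1.400 m³/s.
Travel time t = 30·1000 / 0.51 = 58820 s = 16.34 h.
Decay over the reach: 4.970·exp(−kt) = 4.970·0.7720 = 3.837 mg/L.
Second outfall: C = (1.400·3.837 + 0.1140·50.10)/1.514 = 7.321 mg/L.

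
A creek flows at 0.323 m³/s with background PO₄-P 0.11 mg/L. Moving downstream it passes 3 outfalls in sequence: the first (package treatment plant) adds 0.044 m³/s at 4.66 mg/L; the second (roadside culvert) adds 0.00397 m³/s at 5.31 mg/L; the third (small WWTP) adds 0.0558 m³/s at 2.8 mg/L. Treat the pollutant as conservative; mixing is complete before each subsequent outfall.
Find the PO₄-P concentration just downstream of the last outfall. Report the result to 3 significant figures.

Below outfall 1: Q → 0.3670 m³/s, C = (0.3230·0.1100 + 0.04400·4.660)/0.3670 = 0.6555 mg/L.
Below outfall 2: Q → 0.3710 m³/s, C = (0.3670·0.6555 + 0.003970·5.310)/0.3710 = 0.7053 mg/L.
Below outfall 3: Q → 0.4268 m³/s, C = (0.3710·0.7053 + 0.05580·2.800)/0.4268 = 0.9792 mg/L.

0.979 mg/L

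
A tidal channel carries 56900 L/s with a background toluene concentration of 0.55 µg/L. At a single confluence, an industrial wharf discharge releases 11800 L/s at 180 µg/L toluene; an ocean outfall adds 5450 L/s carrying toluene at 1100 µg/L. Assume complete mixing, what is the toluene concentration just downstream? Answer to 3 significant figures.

110 µg/L

Flow-weighted average: C = (56900·0.5500 + 11800·180.0 + 5450·1100) / 74150 = 8150000/74150 = 109.9 µg/L.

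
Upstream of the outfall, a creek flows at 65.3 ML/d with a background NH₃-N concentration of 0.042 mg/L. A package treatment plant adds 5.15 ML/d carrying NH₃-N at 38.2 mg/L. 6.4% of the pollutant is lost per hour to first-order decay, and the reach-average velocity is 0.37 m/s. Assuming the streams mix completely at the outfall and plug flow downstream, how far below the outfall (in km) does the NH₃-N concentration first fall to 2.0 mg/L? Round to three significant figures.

7.00 km

Conservation of mass: C = (65.30·0.04200 + 5.150·38.20) / 70.45 = 199.5/70.45 = 2.831 mg/L.
6.4%/h lost → k = −ln(1 − 0.064) = 0.06614 h⁻¹.
Set 2.831·exp(−k·t) = 2.0 → t = ln(2.831/2.0)/k = 18920 s = 5.256 h.
Distance = v·t = 0.37·18920 = 7001 m = 7.001 km.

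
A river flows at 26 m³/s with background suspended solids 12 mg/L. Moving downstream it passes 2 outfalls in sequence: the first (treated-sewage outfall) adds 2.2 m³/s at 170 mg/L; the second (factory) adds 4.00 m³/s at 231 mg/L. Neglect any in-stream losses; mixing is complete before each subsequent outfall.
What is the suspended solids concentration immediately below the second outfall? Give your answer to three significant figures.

50.0 mg/L

Below outfall 1: Q → 28.20 m³/s, C = (26.00·12.00 + 2.200·170.0)/28.20 = 24.33 mg/L.
Below outfall 2: Q → 32.20 m³/s, C = (28.20·24.33 + 4.000·231.0)/32.20 = 50.00 mg/L.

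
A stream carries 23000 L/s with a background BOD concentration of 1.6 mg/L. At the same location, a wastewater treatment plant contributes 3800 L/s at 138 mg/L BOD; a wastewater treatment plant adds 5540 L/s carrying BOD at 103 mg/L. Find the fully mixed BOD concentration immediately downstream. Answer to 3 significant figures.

35.0 mg/L

Flow-weighted average: C = (23000·1.600 + 3800·138.0 + 5540·103.0) / 32340 = 1132000/32340 = 35.00 mg/L.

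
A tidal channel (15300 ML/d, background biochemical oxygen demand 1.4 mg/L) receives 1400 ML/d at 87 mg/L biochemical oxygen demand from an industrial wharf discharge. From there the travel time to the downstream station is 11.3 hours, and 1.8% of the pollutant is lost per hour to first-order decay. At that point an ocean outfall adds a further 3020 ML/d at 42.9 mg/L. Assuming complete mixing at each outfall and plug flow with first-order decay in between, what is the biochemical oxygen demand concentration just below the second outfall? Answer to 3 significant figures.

12.5 mg/L

After mixing, C = (15300·1.400 + 1400·87.00) / 16700 = 143200/16700 = 8.576 mg/L; combined flow 16700 ML/d.
1.8%/h lost → k = −ln(1 − 0.018) = 0.01816 h⁻¹.
First-order decay: C = 8.576·exp(−k·t) = 8.576·0.8144 = 6.985 mg/L.
At the second outfall, C = (16700·6.985 + 3020·42.90) / (16700 + 3020) = 12.48 mg/L.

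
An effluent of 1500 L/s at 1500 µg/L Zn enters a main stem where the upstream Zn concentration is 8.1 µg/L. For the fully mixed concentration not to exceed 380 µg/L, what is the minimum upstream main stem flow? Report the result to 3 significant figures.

4520 L/s

Set C_mix = 380: (Q·8.100 + 1500·1500) / (Q + 1500) = 380
→ Q = 1500·(1500 − 380)/(380 − 8.100) = 4517 L/s.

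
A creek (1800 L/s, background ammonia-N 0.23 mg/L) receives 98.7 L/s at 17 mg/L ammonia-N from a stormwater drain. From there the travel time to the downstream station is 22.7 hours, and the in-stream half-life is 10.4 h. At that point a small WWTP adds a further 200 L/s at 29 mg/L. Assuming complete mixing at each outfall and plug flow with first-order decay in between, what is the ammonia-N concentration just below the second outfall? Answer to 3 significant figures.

2.98 mg/L

Mass balance: C = (1800·0.2300 + 98.70·17.00) / 1899 = 2092/1899 = 1.102 mg/L; combined flow 1899 L/s.
Half-life 10.4 h → k = ln 2 / 10.4 = 0.06665 h⁻¹ = 1.600 d⁻¹.
After decay, C = 1.102 × e^(−kt) = 1.102 × 0.2203 = 0.2427 mg/L.
At the second outfall, C = (1899·0.2427 + 200.0·29.00) / (1899 + 200.0) = 2.983 mg/L.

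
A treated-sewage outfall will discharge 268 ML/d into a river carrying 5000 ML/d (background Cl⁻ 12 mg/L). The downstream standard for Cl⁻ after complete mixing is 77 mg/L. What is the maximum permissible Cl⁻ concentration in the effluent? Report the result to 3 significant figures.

1290 mg/L

At the limit, (Qr·Cr + Qe·Cₑ)/(Qr + Qe) = 77:
Cₑ = (5268·77 − 5000·12.00) / 268.0 = 1290 mg/L.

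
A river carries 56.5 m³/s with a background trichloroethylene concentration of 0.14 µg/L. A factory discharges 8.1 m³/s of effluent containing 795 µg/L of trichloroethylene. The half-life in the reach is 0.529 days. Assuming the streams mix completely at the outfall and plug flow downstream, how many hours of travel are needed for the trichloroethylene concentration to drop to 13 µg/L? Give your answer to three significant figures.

After mixing, C = (56.50·0.1400 + 8.100·795.0) / 64.60 = 6447/64.60 = 99.81 µg/L.
Half-life 0.529 d → k = ln 2 / 0.529 = 1.310 d⁻¹.
99.81·exp(−k·t) = 13 → t = ln(99.81/13)/k = 134400 s = 37.33 h.

37.3 h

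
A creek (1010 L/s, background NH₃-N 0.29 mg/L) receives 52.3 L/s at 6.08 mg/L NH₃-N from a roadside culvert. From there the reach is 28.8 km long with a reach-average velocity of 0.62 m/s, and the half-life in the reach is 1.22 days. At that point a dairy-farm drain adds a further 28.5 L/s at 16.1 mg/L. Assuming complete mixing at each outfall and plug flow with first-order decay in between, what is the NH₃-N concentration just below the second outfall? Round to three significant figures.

Mixed concentration C = ΣQC/ΣQ = (1010·0.2900 + 52.30·6.080) / 1062 = 610.9/1062 = 0.5751 mg/L; combined flow 1062 L/s.
Travel time t = 28.8·1000 / 0.62 = 46450 s = 12.90 h.
Half-life 1.22 d → k = ln 2 / 1.22 = 0.5682 d⁻¹.
First-order decay: C = 0.5751·exp(−k·t) = 0.5751·0.7368 = 0.4237 mg/L.
Second outfall: C = (1062·0.4237 + 28.50·16.10)/1091 = 0.8333 mg/L.

0.833 mg/L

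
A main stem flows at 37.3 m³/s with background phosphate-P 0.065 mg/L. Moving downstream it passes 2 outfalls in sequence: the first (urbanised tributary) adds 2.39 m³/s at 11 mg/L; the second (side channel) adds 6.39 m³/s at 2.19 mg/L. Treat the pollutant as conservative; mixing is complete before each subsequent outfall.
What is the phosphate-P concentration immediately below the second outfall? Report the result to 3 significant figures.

0.927 mg/L

After outfall 1: Q = 37.30 + 2.390 = 39.69 m³/s; C = (37.30·0.06500 + 2.390·11.00)/39.69 = 0.7235 mg/L.
After outfall 2: Q = 39.69 + 6.390 = 46.08 m³/s; C = (39.69·0.7235 + 6.390·2.190)/46.08 = 0.9268 mg/L.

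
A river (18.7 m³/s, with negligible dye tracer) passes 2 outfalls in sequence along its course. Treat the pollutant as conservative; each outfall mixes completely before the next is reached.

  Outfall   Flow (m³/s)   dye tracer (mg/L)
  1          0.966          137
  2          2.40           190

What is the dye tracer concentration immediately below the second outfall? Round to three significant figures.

26.7 mg/L

Below outfall 1: Q → 19.67 m³/s, C = (18.70·0 + 0.9660·137.0)/19.67 = 6.729 mg/L.
Below outfall 2: Q → 22.07 m³/s, C = (19.67·6.729 + 2.400·190.0)/22.07 = 26.66 mg/L.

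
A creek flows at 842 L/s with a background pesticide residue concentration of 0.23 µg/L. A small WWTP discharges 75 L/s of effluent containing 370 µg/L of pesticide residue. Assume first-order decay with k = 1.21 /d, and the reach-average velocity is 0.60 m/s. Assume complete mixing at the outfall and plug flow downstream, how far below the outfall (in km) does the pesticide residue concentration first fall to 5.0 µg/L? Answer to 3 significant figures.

77.4 km

After mixing, C = (842.0·0.2300 + 75.00·370.0) / 917.0 = 27940/917.0 = 30.47 µg/L.
Set 30.47·exp(−k·t) = 5.0 → t = ln(30.47/5.0)/k = 129100 s = 35.85 h.
Distance = v·t = 0.60·129100 = 77430 m = 77.43 km.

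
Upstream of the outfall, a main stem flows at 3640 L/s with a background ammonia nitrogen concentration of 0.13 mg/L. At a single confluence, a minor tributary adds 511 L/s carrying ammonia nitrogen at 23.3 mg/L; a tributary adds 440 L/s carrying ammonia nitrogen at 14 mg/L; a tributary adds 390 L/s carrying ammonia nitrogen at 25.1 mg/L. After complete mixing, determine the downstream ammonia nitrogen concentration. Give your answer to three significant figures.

5.69 mg/L

After mixing, C = (3640·0.1300 + 511.0·23.30 + 440.0·14.00 + 390.0·25.10) / 4981 = 28330/4981 = 5.687 mg/L.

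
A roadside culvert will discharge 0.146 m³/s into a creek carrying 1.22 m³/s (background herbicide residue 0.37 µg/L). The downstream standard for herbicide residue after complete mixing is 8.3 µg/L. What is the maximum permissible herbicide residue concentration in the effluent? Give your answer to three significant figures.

At the limit, (Qr·Cr + Qe·Cₑ)/(Qr + Qe) = 8.3:
Cₑ = (1.366·8.3 − 1.220·0.3700) / 0.1460 = 74.56 µg/L.

74.6 µg/L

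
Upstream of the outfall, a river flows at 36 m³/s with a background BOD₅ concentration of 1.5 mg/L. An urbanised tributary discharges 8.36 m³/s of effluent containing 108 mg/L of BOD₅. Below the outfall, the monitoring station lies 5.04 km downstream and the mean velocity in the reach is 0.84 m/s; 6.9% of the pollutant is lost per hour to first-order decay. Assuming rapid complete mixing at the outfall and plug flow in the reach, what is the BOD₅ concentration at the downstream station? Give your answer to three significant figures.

19.1 mg/L

Mixed concentration C = ΣQC/ΣQ = (36.00·1.500 + 8.360·108.0) / 44.36 = 956.9/44.36 = 21.57 mg/L.
Travel time t = 5.04·1000 / 0.84 = 6000 s = 1.667 h.
6.9%/h lost → k = −ln(1 − 0.069) = 0.07150 h⁻¹.
First-order decay: C = 21.57·exp(−k·t) = 21.57·0.8877 = 19.15 mg/L.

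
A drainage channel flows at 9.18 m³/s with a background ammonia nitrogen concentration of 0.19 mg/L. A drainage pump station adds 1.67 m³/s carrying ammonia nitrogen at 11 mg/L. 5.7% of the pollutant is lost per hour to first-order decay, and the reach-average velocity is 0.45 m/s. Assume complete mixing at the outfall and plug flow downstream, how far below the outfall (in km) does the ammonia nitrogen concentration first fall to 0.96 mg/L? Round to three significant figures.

Flow-weighted average: C = (9.180·0.1900 + 1.670·11.00) / 10.85 = 20.11/10.85 = 1.854 mg/L.
5.7%/h lost → k = −ln(1 − 0.057) = 0.05869 h⁻¹.
Set 1.854·exp(−k·t) = 0.96 → t = ln(1.854/0.96)/k = 40370 s = 11.21 h.
Distance = v·t = 0.45·40370 = 18170 m = 18.17 km.

18.2 km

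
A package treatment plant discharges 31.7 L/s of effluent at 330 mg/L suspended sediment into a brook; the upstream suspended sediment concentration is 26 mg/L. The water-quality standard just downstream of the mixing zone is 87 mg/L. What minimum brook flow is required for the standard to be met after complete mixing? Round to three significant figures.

Set C_mix = 87: (Q·26.00 + 31.70·330.0) / (Q + 31.70) = 87
→ Q = 31.70·(330.0 − 87)/(87 − 26.00) = 126.3 L/s.

126 L/s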